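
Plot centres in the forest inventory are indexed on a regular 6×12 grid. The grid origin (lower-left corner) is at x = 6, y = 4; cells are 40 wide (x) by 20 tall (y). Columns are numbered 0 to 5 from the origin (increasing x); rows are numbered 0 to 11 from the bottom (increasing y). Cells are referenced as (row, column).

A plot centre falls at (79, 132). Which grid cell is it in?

Column index: ⌊(79 − 6) / 40⌋ = ⌊1.825⌋ = 1
Row offset from origin: ⌊(132 − 4) / 20⌋ = ⌊6.400⌋ = 6 → row 6

(6, 1)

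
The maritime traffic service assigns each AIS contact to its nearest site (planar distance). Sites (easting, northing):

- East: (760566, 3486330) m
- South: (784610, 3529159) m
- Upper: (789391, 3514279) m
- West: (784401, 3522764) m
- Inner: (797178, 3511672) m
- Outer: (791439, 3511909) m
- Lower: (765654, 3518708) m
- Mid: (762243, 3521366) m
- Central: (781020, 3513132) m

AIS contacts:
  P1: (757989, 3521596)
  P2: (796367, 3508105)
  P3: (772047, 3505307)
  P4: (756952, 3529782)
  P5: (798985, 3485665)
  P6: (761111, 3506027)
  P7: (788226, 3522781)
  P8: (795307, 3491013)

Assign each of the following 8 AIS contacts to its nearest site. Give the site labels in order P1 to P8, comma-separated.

Mid, Inner, Central, Mid, Inner, Lower, West, Inner

P1 → Mid (d²=18149416.00)
P2 → Inner (d²=13381210.00)
P3 → Central (d²=141745354.00)
P4 → Mid (d²=98823737.00)
P5 → Inner (d²=679629298.00)
P6 → Lower (d²=181446610.00)
P7 → West (d²=14630914.00)
P8 → Inner (d²=430294922.00)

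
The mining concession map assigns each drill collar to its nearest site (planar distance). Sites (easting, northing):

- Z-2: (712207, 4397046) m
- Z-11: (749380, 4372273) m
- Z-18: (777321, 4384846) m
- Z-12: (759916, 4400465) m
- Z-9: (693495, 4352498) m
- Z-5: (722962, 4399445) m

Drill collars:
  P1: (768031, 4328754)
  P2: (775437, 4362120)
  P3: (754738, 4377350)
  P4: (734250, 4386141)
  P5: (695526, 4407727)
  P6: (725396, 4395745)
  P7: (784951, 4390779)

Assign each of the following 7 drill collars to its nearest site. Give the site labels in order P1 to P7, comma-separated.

Z-11, Z-18, Z-11, Z-5, Z-2, Z-5, Z-18

P1 → Z-11 (d²=2241763162.00)
P2 → Z-18 (d²=520020532.00)
P3 → Z-11 (d²=54484093.00)
P4 → Z-5 (d²=304415360.00)
P5 → Z-2 (d²=392339522.00)
P6 → Z-5 (d²=19614356.00)
P7 → Z-18 (d²=93417389.00)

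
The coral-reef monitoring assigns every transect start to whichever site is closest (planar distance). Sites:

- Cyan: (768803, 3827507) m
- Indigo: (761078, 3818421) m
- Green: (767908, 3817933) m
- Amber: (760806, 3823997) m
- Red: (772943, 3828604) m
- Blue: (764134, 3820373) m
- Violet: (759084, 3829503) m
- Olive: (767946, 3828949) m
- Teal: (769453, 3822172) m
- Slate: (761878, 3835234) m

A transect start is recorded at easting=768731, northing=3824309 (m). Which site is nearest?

Squared distances to each site:
Cyan: 10232388.000; Indigo: 93236953.000; Green: 41330705.000; Amber: 62902969.000; Red: 36187969.000; Blue: 36624505.000; Violet: 120042245.000; Olive: 22145825.000; Teal: 5088053.000; Slate: 166319234.000.
Minimum at Teal.

Teal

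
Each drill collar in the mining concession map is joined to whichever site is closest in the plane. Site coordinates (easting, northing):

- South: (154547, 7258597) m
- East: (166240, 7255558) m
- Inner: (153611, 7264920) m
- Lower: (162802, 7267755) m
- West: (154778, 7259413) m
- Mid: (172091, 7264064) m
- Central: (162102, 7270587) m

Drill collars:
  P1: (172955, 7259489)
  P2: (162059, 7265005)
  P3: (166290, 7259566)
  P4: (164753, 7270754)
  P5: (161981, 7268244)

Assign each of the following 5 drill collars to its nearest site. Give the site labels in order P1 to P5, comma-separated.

P1 → Mid (d²=21677121.00)
P2 → Lower (d²=8114549.00)
P3 → East (d²=16066564.00)
P4 → Central (d²=7055690.00)
P5 → Lower (d²=913162.00)

Mid, Lower, East, Central, Lower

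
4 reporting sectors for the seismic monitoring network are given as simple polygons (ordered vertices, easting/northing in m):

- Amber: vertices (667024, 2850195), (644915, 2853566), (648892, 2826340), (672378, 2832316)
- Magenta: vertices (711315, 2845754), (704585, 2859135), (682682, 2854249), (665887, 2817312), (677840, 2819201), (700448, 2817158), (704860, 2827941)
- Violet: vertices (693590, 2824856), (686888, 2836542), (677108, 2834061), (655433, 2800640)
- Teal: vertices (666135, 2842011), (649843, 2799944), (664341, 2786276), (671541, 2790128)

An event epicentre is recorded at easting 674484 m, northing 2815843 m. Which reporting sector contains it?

Cast a ray rightward from (674484, 2815843). For each polygon, the edges (by vertex number in listed order) whose endpoints lie on opposite sides of northing = 2815843, where each meets that height, and whether that is right or left of the point:
Amber: no edge straddles that height → 0 crossings.
Magenta: no edge straddles that height → 0 crossings.
Violet: 3–4 at easting≈665292.8 (left), 4–1 at easting≈679388.3 (right) → 1 crossing.
Teal: 1–2 at easting≈656000.5 (left), 4–1 at easting≈668861.6 (left) → 0 crossings.
Only Violet has an odd count, so the point is inside Violet.

Violet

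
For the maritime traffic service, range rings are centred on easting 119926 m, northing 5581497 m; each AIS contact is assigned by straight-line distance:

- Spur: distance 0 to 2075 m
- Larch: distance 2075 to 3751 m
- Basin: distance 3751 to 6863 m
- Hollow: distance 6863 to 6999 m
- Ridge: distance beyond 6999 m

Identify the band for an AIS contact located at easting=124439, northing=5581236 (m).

Basin

Distance = √((124439−119926)² + (5581236−5581497)²) = √(20367169.000 + 68121.000) = 4520.541 m.
3751 ≤ 4520.541 < 6863 → Basin.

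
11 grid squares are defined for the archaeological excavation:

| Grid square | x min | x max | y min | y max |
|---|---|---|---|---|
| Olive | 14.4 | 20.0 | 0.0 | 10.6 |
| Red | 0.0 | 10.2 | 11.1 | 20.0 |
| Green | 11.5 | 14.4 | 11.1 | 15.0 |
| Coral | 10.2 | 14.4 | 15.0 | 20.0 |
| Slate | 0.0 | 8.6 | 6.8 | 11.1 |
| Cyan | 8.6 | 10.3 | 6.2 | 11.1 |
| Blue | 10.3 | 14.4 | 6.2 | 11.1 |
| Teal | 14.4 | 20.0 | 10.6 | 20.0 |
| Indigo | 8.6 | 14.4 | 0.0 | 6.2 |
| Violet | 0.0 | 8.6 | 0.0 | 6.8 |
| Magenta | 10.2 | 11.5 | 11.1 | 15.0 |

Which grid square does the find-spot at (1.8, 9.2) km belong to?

The point has x = 1.8 and y = 9.2.
Only Slate satisfies 0.0 ≤ x ≤ 8.6 and 6.8 ≤ y ≤ 11.1.

Slate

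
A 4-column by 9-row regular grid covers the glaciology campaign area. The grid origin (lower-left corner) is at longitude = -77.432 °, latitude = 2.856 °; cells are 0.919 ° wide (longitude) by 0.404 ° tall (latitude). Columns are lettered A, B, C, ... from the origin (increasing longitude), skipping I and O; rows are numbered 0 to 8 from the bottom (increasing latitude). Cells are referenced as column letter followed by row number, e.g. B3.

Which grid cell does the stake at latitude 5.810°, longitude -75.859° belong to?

B7

Column index: ⌊(-75.859 − -77.432) / 0.919⌋ = ⌊1.712⌋ = 1 → column B
Row offset from origin: ⌊(5.810 − 2.856) / 0.404⌋ = ⌊7.312⌋ = 7 → row 7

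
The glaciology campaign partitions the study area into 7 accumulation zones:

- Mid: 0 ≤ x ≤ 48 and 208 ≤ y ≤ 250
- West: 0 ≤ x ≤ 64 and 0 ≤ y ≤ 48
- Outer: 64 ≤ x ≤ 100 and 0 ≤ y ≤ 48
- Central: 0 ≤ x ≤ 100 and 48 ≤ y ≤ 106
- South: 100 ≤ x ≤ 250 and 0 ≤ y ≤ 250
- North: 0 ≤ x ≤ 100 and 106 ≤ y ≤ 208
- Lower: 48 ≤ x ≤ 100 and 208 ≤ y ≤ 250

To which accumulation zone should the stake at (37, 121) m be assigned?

The point has x = 37 and y = 121.
Only North satisfies 0 ≤ x ≤ 100 and 106 ≤ y ≤ 208.

North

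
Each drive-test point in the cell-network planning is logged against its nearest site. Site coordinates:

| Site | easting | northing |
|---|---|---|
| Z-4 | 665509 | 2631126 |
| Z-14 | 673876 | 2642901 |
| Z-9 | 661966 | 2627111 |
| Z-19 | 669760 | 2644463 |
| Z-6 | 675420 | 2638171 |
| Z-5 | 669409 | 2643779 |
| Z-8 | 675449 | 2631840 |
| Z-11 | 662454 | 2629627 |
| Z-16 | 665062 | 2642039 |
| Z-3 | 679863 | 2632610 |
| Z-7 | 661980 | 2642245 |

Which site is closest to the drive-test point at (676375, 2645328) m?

Squared distances to each site:
Z-4: 319766760.000; Z-14: 12135330.000; Z-9: 539478370.000; Z-19: 44506450.000; Z-6: 52134674.000; Z-5: 50924557.000; Z-8: 182783620.000; Z-11: 440315642.000; Z-16: 138801490.000; Z-3: 173913668.000; Z-7: 216720914.000.
Minimum at Z-14.

Z-14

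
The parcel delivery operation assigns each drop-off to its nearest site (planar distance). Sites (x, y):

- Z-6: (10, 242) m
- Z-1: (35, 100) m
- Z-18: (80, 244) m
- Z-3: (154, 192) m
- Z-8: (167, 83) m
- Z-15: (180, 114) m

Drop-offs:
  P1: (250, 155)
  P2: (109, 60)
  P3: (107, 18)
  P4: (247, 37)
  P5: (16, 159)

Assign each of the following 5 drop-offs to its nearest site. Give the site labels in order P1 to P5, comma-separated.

Z-15, Z-8, Z-8, Z-8, Z-1

P1 → Z-15 (d²=6581.00)
P2 → Z-8 (d²=3893.00)
P3 → Z-8 (d²=7825.00)
P4 → Z-8 (d²=8516.00)
P5 → Z-1 (d²=3842.00)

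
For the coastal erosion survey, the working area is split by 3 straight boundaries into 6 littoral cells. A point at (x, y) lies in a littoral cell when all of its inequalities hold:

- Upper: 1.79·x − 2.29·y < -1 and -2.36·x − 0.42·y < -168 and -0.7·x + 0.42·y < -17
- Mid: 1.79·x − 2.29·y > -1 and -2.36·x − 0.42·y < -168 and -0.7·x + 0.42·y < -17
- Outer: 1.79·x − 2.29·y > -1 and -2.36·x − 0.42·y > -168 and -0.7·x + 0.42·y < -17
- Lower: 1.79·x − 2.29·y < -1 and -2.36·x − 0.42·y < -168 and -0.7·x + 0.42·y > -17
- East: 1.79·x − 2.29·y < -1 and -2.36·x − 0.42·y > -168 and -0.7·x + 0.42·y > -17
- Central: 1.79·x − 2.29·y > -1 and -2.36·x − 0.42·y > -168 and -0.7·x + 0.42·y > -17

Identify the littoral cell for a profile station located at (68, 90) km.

Lower

1.79·68 − 2.29·90 = -84.380, which is < -1
-2.36·68 − 0.42·90 = -198.280, which is < -168
-0.7·68 + 0.42·90 = -9.800, which is > -17
This sign pattern matches Lower.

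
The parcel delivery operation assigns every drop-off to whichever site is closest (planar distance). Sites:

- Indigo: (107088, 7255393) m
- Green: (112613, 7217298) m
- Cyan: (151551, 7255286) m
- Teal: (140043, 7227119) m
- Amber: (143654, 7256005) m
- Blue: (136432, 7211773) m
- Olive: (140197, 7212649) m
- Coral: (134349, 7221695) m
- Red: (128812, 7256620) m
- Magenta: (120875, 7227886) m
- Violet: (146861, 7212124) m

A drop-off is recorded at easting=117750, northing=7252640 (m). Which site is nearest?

Indigo

Squared distances to each site:
Indigo: 121257253.000; Green: 1275445733.000; Cyan: 1149508917.000; Teal: 1148299290.000; Amber: 682340441.000; Blue: 2019128813.000; Olive: 2103147890.000; Coral: 1233119826.000; Red: 138208244.000; Magenta: 622526141.000; Violet: 2488996577.000.
Minimum at Indigo.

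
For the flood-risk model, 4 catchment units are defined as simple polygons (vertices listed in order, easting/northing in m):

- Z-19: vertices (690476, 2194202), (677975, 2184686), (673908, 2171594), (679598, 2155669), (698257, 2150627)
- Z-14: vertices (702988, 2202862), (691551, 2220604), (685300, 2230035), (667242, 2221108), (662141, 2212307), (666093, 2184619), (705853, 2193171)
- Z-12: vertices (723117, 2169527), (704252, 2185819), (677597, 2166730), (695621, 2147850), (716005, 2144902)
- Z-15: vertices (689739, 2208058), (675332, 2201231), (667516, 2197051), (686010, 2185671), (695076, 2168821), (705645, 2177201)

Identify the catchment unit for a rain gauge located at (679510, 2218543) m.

Z-14

Cast a ray rightward from (679510, 2218543). For each polygon, the edges (by vertex number in listed order) whose endpoints lie on opposite sides of northing = 2218543, where each meets that height, and whether that is right or left of the point:
Z-19: no edge straddles that height → 0 crossings.
Z-14: 1–2 at easting≈692879.6 (right), 4–5 at easting≈665755.3 (left) → 1 crossing.
Z-12: no edge straddles that height → 0 crossings.
Z-15: no edge straddles that height → 0 crossings.
Only Z-14 has an odd count, so the point is inside Z-14.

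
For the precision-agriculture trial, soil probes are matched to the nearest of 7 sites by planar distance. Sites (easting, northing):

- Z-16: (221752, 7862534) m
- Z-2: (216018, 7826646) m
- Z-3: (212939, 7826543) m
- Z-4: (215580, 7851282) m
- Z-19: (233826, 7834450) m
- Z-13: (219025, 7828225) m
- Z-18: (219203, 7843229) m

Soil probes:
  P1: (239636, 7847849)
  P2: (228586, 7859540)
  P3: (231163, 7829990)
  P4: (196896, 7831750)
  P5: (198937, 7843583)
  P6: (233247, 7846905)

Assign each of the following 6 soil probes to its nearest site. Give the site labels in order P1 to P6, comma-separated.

P1 → Z-19 (d²=213289301.00)
P2 → Z-16 (d²=55667592.00)
P3 → Z-19 (d²=26983169.00)
P4 → Z-3 (d²=284490698.00)
P5 → Z-4 (d²=336264050.00)
P6 → Z-19 (d²=155462266.00)

Z-19, Z-16, Z-19, Z-3, Z-4, Z-19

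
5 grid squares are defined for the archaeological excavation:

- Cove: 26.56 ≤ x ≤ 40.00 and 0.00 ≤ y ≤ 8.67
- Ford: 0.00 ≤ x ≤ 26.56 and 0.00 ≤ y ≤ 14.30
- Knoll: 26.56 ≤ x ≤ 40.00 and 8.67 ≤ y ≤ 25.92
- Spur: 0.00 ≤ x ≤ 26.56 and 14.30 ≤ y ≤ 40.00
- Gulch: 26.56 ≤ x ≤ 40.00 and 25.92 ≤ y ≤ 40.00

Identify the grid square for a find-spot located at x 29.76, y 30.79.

Gulch

The point has x = 29.76 and y = 30.79.
Only Gulch satisfies 26.56 ≤ x ≤ 40.00 and 25.92 ≤ y ≤ 40.00.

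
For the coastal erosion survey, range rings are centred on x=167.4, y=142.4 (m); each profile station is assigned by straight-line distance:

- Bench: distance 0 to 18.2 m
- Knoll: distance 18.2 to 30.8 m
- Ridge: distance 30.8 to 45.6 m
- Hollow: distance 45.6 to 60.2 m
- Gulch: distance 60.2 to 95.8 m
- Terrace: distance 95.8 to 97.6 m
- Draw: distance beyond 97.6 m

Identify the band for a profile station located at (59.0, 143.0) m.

Draw

Distance = √((59.0−167.4)² + (143.0−142.4)²) = √(11750.560 + 0.360) = 108.402 m.
97.6 ≤ 108.402 < ∞ → Draw.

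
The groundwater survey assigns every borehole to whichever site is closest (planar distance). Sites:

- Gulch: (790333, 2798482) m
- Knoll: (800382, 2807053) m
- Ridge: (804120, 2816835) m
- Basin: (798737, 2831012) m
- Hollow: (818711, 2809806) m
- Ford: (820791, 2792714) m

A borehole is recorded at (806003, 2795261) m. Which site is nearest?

Squared distances to each site:
Gulch: 255923741.000; Knoll: 170646905.000; Ridge: 468983165.000; Basin: 1330928757.000; Hollow: 373050289.000; Ford: 225172153.000.
Minimum at Knoll.

Knoll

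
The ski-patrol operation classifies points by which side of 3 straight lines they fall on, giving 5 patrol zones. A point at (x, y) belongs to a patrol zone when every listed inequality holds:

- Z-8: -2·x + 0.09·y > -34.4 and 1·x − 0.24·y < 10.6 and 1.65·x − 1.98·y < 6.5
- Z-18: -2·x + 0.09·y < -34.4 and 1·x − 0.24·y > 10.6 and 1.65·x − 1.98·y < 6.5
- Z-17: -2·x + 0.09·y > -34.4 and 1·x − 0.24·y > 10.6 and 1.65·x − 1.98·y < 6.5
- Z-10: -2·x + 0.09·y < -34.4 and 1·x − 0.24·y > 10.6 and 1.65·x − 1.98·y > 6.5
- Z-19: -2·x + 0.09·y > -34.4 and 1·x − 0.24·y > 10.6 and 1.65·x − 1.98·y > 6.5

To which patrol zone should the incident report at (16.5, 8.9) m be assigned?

Z-19

-2·16.5 + 0.09·8.9 = -32.199, which is > -34.4
1·16.5 − 0.24·8.9 = 14.364, which is > 10.6
1.65·16.5 − 1.98·8.9 = 9.603, which is > 6.5
This sign pattern matches Z-19.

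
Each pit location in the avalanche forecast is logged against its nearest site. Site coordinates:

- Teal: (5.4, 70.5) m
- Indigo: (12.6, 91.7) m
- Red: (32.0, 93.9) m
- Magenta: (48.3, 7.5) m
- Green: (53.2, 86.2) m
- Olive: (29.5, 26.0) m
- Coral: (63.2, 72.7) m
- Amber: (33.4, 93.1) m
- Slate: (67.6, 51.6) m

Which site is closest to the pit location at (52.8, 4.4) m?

Squared distances to each site:
Teal: 6615.970; Indigo: 9237.330; Red: 8442.890; Magenta: 29.860; Green: 6691.400; Olive: 1009.450; Coral: 4773.050; Amber: 8244.050; Slate: 2446.880.
Minimum at Magenta.

Magenta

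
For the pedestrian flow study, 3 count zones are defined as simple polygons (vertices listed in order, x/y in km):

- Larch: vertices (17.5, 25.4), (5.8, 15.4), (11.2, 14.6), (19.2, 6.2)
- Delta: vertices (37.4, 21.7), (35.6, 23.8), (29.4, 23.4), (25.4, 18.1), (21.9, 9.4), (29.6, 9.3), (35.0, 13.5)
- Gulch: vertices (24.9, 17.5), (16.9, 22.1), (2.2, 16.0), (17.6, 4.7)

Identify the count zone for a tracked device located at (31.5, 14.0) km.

Delta

Cast a ray rightward from (31.5, 14.0). For each polygon, the edges (by vertex number in listed order) whose endpoints lie on opposite sides of y = 14.0, where each meets that height, and whether that is right or left of the point:
Larch: 3–4 at x≈11.77 (left), 4–1 at x≈18.51 (left) → 0 crossings.
Delta: 4–5 at x≈23.75 (left), 7–1 at x≈35.15 (right) → 1 crossing.
Gulch: 3–4 at x≈4.93 (left), 4–1 at x≈22.90 (left) → 0 crossings.
Only Delta has an odd count, so the point is inside Delta.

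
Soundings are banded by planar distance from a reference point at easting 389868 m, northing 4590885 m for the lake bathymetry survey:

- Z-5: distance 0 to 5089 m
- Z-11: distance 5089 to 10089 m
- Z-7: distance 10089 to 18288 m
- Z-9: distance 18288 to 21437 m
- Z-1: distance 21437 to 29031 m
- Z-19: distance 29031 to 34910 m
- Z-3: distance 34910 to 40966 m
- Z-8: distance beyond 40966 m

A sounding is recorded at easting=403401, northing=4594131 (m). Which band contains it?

Distance = √((403401−389868)² + (4594131−4590885)²) = √(183142089.000 + 10536516.000) = 13916.846 m.
10089 ≤ 13916.846 < 18288 → Z-7.

Z-7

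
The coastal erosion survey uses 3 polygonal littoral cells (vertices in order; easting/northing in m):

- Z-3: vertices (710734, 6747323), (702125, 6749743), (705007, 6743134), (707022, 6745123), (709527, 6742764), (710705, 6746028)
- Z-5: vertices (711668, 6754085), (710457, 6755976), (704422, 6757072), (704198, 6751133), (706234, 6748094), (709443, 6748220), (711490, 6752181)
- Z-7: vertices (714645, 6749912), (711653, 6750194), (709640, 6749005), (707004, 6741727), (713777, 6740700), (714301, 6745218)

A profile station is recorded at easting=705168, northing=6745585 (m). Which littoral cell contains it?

Cast a ray rightward from (705168, 6745585). For each polygon, the edges (by vertex number in listed order) whose endpoints lie on opposite sides of northing = 6745585, where each meets that height, and whether that is right or left of the point:
Z-3: 2–3 at easting≈703938.2 (left), 5–6 at easting≈710545.1 (right) → 1 crossing.
Z-5: no edge straddles that height → 0 crossings.
Z-7: 3–4 at easting≈708401.3 (right), 6–1 at easting≈714327.9 (right) → 2 crossings.
Only Z-3 has an odd count, so the point is inside Z-3.

Z-3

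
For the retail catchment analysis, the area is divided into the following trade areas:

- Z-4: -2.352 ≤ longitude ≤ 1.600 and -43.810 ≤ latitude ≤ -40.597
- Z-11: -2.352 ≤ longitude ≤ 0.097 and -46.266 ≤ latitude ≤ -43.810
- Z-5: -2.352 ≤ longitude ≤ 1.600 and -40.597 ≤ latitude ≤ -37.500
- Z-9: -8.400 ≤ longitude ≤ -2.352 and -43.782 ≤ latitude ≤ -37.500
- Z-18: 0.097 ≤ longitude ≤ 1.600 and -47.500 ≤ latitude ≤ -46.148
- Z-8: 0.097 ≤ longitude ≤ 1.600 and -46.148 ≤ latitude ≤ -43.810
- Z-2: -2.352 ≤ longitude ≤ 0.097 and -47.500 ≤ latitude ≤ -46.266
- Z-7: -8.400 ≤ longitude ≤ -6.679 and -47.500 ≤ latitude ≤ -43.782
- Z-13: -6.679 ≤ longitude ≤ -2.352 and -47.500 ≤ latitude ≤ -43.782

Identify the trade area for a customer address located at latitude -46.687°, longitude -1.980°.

The point has longitude = -1.980 and latitude = -46.687.
Only Z-2 satisfies -2.352 ≤ longitude ≤ 0.097 and -47.500 ≤ latitude ≤ -46.266.

Z-2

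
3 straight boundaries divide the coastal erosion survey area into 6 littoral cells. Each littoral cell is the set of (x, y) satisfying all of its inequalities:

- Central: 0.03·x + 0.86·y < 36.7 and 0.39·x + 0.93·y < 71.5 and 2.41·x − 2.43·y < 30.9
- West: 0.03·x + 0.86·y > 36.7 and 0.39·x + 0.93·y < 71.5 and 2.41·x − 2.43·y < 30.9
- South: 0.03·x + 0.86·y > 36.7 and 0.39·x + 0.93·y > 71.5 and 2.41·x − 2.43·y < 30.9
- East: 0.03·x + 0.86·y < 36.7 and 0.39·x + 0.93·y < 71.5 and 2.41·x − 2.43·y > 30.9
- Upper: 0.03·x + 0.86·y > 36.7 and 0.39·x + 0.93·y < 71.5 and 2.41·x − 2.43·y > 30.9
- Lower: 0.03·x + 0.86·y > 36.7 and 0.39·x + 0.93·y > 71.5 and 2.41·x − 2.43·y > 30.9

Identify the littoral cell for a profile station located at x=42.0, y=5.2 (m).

0.03·42.0 + 0.86·5.2 = 5.732, which is < 36.7
0.39·42.0 + 0.93·5.2 = 21.216, which is < 71.5
2.41·42.0 − 2.43·5.2 = 88.584, which is > 30.9
This sign pattern matches East.

East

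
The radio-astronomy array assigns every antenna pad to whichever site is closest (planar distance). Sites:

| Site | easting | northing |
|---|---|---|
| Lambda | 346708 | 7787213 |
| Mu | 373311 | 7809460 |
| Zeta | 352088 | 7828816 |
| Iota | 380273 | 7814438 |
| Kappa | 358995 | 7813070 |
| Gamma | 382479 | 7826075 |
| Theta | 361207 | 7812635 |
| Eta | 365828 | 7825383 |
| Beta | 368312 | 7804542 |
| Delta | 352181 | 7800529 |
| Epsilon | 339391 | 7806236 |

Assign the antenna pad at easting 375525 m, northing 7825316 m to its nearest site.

Squared distances to each site:
Lambda: 2282258098.000; Mu: 256314532.000; Zeta: 561542969.000; Iota: 140874388.000; Kappa: 423205416.000; Gamma: 48934197.000; Theta: 365812885.000; Eta: 94036298.000; Beta: 483586445.000; Delta: 1159337705.000; Epsilon: 1669712356.000.
Minimum at Gamma.

Gamma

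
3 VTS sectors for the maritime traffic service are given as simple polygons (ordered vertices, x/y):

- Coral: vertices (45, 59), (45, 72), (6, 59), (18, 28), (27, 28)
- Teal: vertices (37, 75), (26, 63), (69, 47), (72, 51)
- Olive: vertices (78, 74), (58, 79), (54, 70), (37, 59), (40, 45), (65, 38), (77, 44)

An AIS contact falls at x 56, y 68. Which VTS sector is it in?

Olive

Cast a ray rightward from (56, 68). For each polygon, the edges (by vertex number in listed order) whose endpoints lie on opposite sides of y = 68, where each meets that height, and whether that is right or left of the point:
Coral: 1–2 at x≈45.0 (left), 2–3 at x≈33.0 (left) → 0 crossings.
Teal: 1–2 at x≈30.6 (left), 4–1 at x≈47.2 (left) → 0 crossings.
Olive: 3–4 at x≈50.9 (left), 7–1 at x≈77.8 (right) → 1 crossing.
Only Olive has an odd count, so the point is inside Olive.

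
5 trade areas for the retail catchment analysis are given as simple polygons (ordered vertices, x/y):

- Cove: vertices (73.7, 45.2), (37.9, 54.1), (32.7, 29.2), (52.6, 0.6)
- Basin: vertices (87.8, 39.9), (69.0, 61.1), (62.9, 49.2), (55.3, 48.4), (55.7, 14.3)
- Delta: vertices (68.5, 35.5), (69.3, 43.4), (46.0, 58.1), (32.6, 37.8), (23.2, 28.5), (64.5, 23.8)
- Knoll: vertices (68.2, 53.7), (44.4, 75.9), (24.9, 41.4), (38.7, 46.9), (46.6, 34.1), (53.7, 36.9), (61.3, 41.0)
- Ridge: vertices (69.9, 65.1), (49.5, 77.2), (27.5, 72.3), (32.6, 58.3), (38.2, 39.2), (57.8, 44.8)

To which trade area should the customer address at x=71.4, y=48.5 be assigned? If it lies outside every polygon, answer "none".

Cast a ray rightward from (71.4, 48.5). For each polygon, the edges (by vertex number in listed order) whose endpoints lie on opposite sides of y = 48.5, where each meets that height, and whether that is right or left of the point:
Cove: 1–2 at x≈60.43 (left), 2–3 at x≈36.73 (left) → 0 crossings.
Basin: 1–2 at x≈80.17 (right), 3–4 at x≈56.25 (left) → 1 crossing.
Delta: 2–3 at x≈61.22 (left), 3–4 at x≈39.66 (left) → 0 crossings.
Knoll: 2–3 at x≈28.91 (left), 7–1 at x≈65.37 (left) → 0 crossings.
Ridge: 4–5 at x≈35.47 (left), 6–1 at x≈60.01 (left) → 0 crossings.
Only Basin has an odd count, so the point is inside Basin.

Basin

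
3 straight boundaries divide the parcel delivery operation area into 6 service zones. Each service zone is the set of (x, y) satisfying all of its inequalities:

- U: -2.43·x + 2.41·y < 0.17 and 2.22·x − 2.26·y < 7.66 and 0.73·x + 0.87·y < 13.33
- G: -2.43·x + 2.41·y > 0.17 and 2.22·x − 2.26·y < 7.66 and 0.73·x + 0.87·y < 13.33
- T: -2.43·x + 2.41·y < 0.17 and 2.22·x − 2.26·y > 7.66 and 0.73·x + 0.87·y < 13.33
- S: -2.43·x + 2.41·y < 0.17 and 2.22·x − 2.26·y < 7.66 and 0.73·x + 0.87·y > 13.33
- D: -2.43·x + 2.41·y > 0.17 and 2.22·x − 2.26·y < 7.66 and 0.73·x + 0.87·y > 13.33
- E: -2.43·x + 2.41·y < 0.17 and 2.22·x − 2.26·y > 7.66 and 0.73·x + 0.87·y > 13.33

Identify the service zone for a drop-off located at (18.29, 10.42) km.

E

-2.43·18.29 + 2.41·10.42 = -19.332, which is < 0.17
2.22·18.29 − 2.26·10.42 = 17.055, which is > 7.66
0.73·18.29 + 0.87·10.42 = 22.417, which is > 13.33
This sign pattern matches E.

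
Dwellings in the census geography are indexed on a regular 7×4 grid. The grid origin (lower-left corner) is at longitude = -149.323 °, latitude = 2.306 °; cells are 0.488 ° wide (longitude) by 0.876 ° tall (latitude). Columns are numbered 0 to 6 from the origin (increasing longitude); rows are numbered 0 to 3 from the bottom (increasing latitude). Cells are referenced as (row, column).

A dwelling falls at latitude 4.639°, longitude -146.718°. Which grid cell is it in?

Column index: ⌊(-146.718 − -149.323) / 0.488⌋ = ⌊5.338⌋ = 5
Row offset from origin: ⌊(4.639 − 2.306) / 0.876⌋ = ⌊2.663⌋ = 2 → row 2

(2, 5)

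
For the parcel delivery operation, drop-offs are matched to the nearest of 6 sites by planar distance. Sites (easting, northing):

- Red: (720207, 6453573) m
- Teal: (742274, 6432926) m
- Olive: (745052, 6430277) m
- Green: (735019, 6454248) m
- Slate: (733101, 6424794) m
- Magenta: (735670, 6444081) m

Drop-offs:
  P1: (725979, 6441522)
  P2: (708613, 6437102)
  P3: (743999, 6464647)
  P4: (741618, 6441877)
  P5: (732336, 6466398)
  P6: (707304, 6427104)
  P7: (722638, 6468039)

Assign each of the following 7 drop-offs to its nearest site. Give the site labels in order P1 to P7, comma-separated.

Magenta, Red, Green, Magenta, Green, Slate, Red

P1 → Magenta (d²=100463962.00)
P2 → Red (d²=405714677.00)
P3 → Green (d²=188779601.00)
P4 → Magenta (d²=40236320.00)
P5 → Green (d²=154820989.00)
P6 → Slate (d²=670821309.00)
P7 → Red (d²=215174917.00)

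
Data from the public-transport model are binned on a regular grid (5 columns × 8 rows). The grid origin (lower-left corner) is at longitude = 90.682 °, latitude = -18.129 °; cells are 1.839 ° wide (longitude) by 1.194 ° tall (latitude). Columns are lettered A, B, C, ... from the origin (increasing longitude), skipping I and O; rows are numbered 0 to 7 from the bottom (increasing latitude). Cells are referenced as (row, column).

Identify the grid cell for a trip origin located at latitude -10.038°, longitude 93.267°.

(6, B)

Column index: ⌊(93.267 − 90.682) / 1.839⌋ = ⌊1.406⌋ = 1 → column B
Row offset from origin: ⌊(-10.038 − -18.129) / 1.194⌋ = ⌊6.776⌋ = 6 → row 6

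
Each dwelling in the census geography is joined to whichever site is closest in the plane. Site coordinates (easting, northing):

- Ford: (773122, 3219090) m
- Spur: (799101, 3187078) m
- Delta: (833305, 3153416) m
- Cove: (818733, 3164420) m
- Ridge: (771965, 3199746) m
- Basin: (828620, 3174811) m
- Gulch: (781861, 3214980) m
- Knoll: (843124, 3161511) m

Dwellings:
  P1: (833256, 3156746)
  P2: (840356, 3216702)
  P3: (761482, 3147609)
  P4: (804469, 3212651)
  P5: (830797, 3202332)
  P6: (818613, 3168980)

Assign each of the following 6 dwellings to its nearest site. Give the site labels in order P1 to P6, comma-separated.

Delta, Basin, Ridge, Gulch, Basin, Cove

P1 → Delta (d²=11091301.00)
P2 → Basin (d²=1892589577.00)
P3 → Ridge (d²=2828160058.00)
P4 → Gulch (d²=516545905.00)
P5 → Basin (d²=762144770.00)
P6 → Cove (d²=20808000.00)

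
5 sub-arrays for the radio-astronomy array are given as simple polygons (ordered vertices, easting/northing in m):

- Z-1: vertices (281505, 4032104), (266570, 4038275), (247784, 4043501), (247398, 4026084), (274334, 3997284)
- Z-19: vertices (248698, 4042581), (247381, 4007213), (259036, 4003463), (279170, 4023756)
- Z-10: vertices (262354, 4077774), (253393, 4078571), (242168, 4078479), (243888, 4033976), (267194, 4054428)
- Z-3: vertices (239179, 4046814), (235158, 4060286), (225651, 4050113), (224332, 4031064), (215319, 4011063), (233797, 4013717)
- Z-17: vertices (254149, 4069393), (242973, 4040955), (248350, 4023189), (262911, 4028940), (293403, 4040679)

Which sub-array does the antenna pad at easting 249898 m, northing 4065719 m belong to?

Cast a ray rightward from (249898, 4065719). For each polygon, the edges (by vertex number in listed order) whose endpoints lie on opposite sides of northing = 4065719, where each meets that height, and whether that is right or left of the point:
Z-1: no edge straddles that height → 0 crossings.
Z-19: no edge straddles that height → 0 crossings.
Z-10: 3–4 at easting≈242661.2 (left), 5–1 at easting≈264853.2 (right) → 1 crossing.
Z-3: no edge straddles that height → 0 crossings.
Z-17: 1–2 at easting≈252705.1 (right), 5–1 at easting≈259171.6 (right) → 2 crossings.
Only Z-10 has an odd count, so the point is inside Z-10.

Z-10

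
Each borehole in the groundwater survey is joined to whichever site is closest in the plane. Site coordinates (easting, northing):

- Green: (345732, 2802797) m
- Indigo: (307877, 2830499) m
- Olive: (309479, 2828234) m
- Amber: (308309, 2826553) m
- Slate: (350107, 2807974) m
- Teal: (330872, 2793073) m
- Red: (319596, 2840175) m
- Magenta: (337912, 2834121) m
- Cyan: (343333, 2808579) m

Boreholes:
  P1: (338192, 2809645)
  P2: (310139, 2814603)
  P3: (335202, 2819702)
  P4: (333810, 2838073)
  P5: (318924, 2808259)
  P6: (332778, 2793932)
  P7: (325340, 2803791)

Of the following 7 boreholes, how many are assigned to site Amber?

P1 → Cyan
P2 → Amber
P3 → Cyan
P4 → Magenta
P5 → Teal
P6 → Teal
P7 → Teal
1 of the 7 goes to Amber.

1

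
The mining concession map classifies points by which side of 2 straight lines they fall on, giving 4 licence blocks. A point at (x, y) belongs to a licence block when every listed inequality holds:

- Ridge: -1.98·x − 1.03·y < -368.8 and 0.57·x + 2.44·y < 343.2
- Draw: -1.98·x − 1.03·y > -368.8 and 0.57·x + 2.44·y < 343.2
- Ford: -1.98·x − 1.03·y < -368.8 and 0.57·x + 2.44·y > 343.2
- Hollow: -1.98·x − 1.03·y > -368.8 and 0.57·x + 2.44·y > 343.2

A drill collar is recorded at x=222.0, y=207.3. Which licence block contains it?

-1.98·222.0 − 1.03·207.3 = -653.079, which is < -368.8
0.57·222.0 + 2.44·207.3 = 632.352, which is > 343.2
This sign pattern matches Ford.

Ford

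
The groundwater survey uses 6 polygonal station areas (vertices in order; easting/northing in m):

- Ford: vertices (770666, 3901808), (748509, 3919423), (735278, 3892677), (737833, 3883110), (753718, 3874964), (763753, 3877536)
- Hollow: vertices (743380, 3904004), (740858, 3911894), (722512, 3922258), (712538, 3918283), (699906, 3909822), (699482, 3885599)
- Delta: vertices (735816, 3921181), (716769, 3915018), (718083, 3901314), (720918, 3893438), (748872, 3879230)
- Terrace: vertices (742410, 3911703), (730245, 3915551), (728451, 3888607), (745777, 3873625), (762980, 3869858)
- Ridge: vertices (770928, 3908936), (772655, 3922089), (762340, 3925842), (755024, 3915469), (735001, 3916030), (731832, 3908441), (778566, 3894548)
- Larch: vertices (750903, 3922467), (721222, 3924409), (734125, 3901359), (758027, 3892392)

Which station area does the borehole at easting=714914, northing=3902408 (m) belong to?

Cast a ray rightward from (714914, 3902408). For each polygon, the edges (by vertex number in listed order) whose endpoints lie on opposite sides of northing = 3902408, where each meets that height, and whether that is right or left of the point:
Ford: 1–2 at easting≈769911.3 (right), 2–3 at easting≈740091.8 (right) → 2 crossings.
Hollow: 5–6 at easting≈699776.2 (left), 6–1 at easting≈739573.4 (right) → 1 crossing.
Delta: 2–3 at easting≈717978.1 (right), 5–1 at easting≈741658.5 (right) → 2 crossings.
Terrace: 2–3 at easting≈729369.9 (right), 5–1 at easting≈746979.2 (right) → 2 crossings.
Ridge: 6–7 at easting≈752126.1 (right), 7–1 at easting≈774393.4 (right) → 2 crossings.
Larch: 2–3 at easting≈733537.8 (right), 4–1 at easting≈755654.5 (right) → 2 crossings.
Only Hollow has an odd count, so the point is inside Hollow.

Hollow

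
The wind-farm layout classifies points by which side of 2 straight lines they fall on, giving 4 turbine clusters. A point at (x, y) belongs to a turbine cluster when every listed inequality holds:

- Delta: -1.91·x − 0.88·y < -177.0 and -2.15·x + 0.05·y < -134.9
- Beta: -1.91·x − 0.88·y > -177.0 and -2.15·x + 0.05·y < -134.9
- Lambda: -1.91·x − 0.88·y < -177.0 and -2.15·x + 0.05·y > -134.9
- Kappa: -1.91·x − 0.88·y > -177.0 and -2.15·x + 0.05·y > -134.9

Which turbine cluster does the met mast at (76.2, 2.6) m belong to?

Beta

-1.91·76.2 − 0.88·2.6 = -147.830, which is > -177.0
-2.15·76.2 + 0.05·2.6 = -163.700, which is < -134.9
This sign pattern matches Beta.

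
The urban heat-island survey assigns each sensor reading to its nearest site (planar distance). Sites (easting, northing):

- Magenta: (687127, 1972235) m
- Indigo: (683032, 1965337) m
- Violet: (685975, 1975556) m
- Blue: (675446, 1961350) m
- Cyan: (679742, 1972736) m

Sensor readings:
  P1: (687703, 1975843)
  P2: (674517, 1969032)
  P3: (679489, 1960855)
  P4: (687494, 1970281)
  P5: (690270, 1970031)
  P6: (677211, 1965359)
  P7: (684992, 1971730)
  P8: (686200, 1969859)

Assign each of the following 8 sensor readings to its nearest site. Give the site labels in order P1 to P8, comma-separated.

Violet, Cyan, Blue, Magenta, Magenta, Blue, Magenta, Magenta

P1 → Violet (d²=3068353.00)
P2 → Cyan (d²=41020241.00)
P3 → Blue (d²=16590874.00)
P4 → Magenta (d²=3952805.00)
P5 → Magenta (d²=14736065.00)
P6 → Blue (d²=19187306.00)
P7 → Magenta (d²=4813250.00)
P8 → Magenta (d²=6504705.00)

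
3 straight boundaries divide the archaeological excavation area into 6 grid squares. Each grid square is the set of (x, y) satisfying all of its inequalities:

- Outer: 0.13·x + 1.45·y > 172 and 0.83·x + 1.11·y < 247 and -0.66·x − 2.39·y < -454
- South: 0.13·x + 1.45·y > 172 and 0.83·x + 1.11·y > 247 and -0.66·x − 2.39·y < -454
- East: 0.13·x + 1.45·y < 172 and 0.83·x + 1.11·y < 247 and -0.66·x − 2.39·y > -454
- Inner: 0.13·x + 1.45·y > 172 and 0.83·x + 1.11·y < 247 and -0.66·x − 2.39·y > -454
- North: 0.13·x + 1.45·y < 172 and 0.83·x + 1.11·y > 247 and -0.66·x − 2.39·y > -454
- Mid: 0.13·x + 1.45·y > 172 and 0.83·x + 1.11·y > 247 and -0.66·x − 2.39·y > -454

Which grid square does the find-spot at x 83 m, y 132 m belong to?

Inner

0.13·83 + 1.45·132 = 202.190, which is > 172
0.83·83 + 1.11·132 = 215.410, which is < 247
-0.66·83 − 2.39·132 = -370.260, which is > -454
This sign pattern matches Inner.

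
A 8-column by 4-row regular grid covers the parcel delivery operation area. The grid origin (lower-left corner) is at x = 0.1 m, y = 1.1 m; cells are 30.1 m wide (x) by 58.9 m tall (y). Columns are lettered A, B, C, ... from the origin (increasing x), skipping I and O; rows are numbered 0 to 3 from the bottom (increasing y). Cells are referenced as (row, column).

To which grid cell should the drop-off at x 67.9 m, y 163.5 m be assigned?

(2, C)

Column index: ⌊(67.9 − 0.1) / 30.1⌋ = ⌊2.252⌋ = 2 → column C
Row offset from origin: ⌊(163.5 − 1.1) / 58.9⌋ = ⌊2.757⌋ = 2 → row 2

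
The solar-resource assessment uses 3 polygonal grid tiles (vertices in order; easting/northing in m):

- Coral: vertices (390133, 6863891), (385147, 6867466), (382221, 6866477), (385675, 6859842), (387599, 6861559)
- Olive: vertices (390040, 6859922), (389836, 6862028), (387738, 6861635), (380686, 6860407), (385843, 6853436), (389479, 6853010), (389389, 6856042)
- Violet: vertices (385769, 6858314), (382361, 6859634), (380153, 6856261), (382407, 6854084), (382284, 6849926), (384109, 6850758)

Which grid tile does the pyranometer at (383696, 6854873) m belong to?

Cast a ray rightward from (383696, 6854873). For each polygon, the edges (by vertex number in listed order) whose endpoints lie on opposite sides of northing = 6854873, where each meets that height, and whether that is right or left of the point:
Coral: no edge straddles that height → 0 crossings.
Olive: 4–5 at easting≈384779.9 (right), 6–7 at easting≈389423.7 (right) → 2 crossings.
Violet: 3–4 at easting≈381590.1 (left), 6–1 at easting≈385013.0 (right) → 1 crossing.
Only Violet has an odd count, so the point is inside Violet.

Violet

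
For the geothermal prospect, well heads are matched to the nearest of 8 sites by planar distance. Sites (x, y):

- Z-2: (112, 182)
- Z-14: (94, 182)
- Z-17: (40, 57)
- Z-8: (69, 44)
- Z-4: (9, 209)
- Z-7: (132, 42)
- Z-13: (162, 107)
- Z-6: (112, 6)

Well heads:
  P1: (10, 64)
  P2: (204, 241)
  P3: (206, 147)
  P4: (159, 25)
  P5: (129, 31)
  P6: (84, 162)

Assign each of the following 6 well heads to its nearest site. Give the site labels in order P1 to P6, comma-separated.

P1 → Z-17 (d²=949.00)
P2 → Z-2 (d²=11945.00)
P3 → Z-13 (d²=3536.00)
P4 → Z-7 (d²=1018.00)
P5 → Z-7 (d²=130.00)
P6 → Z-14 (d²=500.00)

Z-17, Z-2, Z-13, Z-7, Z-7, Z-14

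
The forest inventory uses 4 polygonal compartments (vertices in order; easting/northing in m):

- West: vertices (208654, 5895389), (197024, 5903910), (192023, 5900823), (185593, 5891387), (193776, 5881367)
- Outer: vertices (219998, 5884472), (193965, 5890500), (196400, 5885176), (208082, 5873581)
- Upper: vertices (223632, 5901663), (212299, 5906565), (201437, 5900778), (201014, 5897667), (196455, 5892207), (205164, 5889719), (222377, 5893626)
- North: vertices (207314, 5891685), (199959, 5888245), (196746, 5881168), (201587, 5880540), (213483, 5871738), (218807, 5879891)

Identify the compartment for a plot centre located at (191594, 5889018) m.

West

Cast a ray rightward from (191594, 5889018). For each polygon, the edges (by vertex number in listed order) whose endpoints lie on opposite sides of northing = 5889018, where each meets that height, and whether that is right or left of the point:
West: 4–5 at easting≈187527.7 (left), 5–1 at easting≈201894.1 (right) → 1 crossing.
Outer: 1–2 at easting≈200365.3 (right), 2–3 at easting≈194642.8 (right) → 2 crossings.
Upper: no edge straddles that height → 0 crossings.
North: 1–2 at easting≈201611.7 (right), 6–1 at easting≈209912.9 (right) → 2 crossings.
Only West has an odd count, so the point is inside West.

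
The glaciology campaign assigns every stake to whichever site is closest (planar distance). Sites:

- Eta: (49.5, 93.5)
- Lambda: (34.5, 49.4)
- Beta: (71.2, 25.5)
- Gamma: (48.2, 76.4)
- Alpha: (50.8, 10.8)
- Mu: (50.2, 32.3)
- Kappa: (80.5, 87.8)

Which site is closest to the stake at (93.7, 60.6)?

Kappa

Squared distances to each site:
Eta: 3036.050; Lambda: 3630.080; Beta: 1738.260; Gamma: 2319.890; Alpha: 4320.450; Mu: 2693.140; Kappa: 914.080.
Minimum at Kappa.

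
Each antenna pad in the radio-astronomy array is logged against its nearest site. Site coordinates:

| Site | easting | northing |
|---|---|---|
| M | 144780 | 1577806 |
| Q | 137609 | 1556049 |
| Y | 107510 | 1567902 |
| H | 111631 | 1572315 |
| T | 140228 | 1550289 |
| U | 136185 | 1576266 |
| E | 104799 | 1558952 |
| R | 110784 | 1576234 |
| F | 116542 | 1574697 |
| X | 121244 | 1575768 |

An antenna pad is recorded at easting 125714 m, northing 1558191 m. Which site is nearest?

Q

Squared distances to each site:
M: 748260581.000; Q: 146079189.000; Y: 425689137.000; H: 397818265.000; T: 273097800.000; U: 436347466.000; E: 438016346.000; R: 548454749.000; F: 356573620.000; X: 328931829.000.
Minimum at Q.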